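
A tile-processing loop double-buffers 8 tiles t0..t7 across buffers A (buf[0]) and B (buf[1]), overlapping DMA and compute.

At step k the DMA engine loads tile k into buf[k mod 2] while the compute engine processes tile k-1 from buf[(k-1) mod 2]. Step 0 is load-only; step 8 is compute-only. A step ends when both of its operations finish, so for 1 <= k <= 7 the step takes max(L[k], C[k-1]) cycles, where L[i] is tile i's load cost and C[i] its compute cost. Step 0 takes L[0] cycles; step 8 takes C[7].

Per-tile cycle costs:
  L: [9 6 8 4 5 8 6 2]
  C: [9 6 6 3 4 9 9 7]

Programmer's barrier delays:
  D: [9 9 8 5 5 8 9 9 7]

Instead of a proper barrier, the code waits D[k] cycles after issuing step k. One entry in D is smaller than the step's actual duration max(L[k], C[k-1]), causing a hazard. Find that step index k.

step 0: need L[0]=9 = 9; D[0]=9 ok
step 1: need max(L[1]=6,C[0]=9) = 9; D[1]=9 ok
step 2: need max(L[2]=8,C[1]=6) = 8; D[2]=8 ok
step 3: need max(L[3]=4,C[2]=6) = 6; D[3]=5 SHORT
step 4: need max(L[4]=5,C[3]=3) = 5; D[4]=5 ok
step 5: need max(L[5]=8,C[4]=4) = 8; D[5]=8 ok
step 6: need max(L[6]=6,C[5]=9) = 9; D[6]=9 ok
step 7: need max(L[7]=2,C[6]=9) = 9; D[7]=9 ok
step 8: need C[7]=7 = 7; D[8]=7 ok

hazard at step 3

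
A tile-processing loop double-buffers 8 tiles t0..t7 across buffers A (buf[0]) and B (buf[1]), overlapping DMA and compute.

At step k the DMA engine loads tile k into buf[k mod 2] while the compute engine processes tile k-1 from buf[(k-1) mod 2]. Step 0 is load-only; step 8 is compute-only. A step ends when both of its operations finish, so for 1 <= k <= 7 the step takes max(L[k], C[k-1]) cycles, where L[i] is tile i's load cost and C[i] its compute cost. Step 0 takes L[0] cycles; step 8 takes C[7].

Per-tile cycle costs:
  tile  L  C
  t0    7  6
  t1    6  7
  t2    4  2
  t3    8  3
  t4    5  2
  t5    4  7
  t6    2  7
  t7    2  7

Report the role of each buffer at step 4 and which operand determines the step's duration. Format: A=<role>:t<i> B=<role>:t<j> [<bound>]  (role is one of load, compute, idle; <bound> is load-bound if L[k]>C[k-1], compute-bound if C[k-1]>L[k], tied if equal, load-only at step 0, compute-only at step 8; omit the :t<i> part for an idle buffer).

k=0 load=t0/7c comp=- wait=7 total=7
k=1 load=t1/6c comp=t0/6c wait=6 total=13
k=2 load=t2/4c comp=t1/7c wait=7 total=20
k=3 load=t3/8c comp=t2/2c wait=8 total=28
k=4 load=t4/5c comp=t3/3c wait=5 total=33
k=5 load=t5/4c comp=t4/2c wait=4 total=37
k=6 load=t6/2c comp=t5/7c wait=7 total=44
k=7 load=t7/2c comp=t6/7c wait=7 total=51
k=8 load=- comp=t7/7c wait=7 total=58

step 4: A=load:t4 B=compute:t3 [load-bound]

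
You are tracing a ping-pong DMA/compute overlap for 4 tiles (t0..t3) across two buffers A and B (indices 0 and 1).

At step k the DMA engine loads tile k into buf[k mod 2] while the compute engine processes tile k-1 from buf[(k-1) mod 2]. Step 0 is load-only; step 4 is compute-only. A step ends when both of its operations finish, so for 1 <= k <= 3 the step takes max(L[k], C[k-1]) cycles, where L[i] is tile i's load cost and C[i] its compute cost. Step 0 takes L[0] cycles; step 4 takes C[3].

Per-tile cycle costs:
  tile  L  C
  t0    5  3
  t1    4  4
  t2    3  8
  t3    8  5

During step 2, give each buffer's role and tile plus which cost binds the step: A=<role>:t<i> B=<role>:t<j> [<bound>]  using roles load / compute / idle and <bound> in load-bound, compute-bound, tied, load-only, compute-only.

  0. 5=5c; end=5; A:t0 B:-
  1. max(4,3)=4c; end=9; A:t0 B:t1
  2. max(3,4)=4c; end=13; A:t2 B:t1
  3. max(8,8)=8c; end=21; A:t2 B:t3
  4. 5=5c; end=26; A:t2 B:t3

step 2: A=load:t2 B=compute:t1 [compute-bound]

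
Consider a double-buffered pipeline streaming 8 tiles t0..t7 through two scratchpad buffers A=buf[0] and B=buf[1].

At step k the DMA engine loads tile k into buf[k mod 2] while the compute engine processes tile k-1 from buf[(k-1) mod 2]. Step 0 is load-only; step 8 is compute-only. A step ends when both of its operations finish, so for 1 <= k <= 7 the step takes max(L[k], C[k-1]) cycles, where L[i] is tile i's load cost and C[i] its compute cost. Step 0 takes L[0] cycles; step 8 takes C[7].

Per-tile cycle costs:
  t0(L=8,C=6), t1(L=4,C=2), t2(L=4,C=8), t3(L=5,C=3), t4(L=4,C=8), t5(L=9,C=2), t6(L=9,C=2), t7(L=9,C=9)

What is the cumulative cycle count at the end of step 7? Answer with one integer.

[0] DMA t0→A (8c) ∥ CU idle ⇒ 8c, clock 8
[1] DMA t1→B (4c) ∥ CU A:t0 (6c) ⇒ 6c, clock 14
[2] DMA t2→A (4c) ∥ CU B:t1 (2c) ⇒ 4c, clock 18
[3] DMA t3→B (5c) ∥ CU A:t2 (8c) ⇒ 8c, clock 26
[4] DMA t4→A (4c) ∥ CU B:t3 (3c) ⇒ 4c, clock 30
[5] DMA t5→B (9c) ∥ CU A:t4 (8c) ⇒ 9c, clock 39
[6] DMA t6→A (9c) ∥ CU B:t5 (2c) ⇒ 9c, clock 48
[7] DMA t7→B (9c) ∥ CU A:t6 (2c) ⇒ 9c, clock 57
[8] DMA idle ∥ CU B:t7 (9c) ⇒ 9c, clock 66

end_cycle[7] = 57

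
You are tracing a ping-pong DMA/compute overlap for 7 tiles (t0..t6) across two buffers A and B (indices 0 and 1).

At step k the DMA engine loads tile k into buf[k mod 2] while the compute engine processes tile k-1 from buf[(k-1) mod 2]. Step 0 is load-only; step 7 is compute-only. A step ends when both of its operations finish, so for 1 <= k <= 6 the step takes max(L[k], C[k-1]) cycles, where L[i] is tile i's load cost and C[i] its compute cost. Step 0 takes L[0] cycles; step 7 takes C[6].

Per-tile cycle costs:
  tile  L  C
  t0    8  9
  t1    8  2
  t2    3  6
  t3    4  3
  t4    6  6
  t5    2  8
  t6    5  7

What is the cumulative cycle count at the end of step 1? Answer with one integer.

k=0 load=t0/8c comp=- wait=8 total=8
k=1 load=t1/8c comp=t0/9c wait=9 total=17
k=2 load=t2/3c comp=t1/2c wait=3 total=20
k=3 load=t3/4c comp=t2/6c wait=6 total=26
k=4 load=t4/6c comp=t3/3c wait=6 total=32
k=5 load=t5/2c comp=t4/6c wait=6 total=38
k=6 load=t6/5c comp=t5/8c wait=8 total=46
k=7 load=- comp=t6/7c wait=7 total=53

end_cycle[1] = 17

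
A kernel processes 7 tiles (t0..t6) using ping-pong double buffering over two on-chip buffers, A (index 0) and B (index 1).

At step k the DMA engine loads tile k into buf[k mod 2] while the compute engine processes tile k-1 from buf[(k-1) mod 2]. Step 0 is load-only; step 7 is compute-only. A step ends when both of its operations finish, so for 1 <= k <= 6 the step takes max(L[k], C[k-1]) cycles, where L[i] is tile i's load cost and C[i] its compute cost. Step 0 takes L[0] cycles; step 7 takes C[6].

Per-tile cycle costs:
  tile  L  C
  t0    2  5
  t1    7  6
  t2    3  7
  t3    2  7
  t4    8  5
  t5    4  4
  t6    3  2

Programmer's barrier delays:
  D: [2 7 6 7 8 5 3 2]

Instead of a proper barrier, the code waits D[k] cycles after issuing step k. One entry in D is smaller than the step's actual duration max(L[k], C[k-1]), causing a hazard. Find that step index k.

k=0 barrier L[0]=2→2c, D[0]=2 ok
k=1 barrier max(L[1]=7,C[0]=5)→7c, D[1]=7 ok
k=2 barrier max(L[2]=3,C[1]=6)→6c, D[2]=6 ok
k=3 barrier max(L[3]=2,C[2]=7)→7c, D[3]=7 ok
k=4 barrier max(L[4]=8,C[3]=7)→8c, D[4]=8 ok
k=5 barrier max(L[5]=4,C[4]=5)→5c, D[5]=5 ok
k=6 barrier max(L[6]=3,C[5]=4)→4c, D[6]=3 SHORT
k=7 barrier C[6]=2→2c, D[7]=2 ok

hazard at step 6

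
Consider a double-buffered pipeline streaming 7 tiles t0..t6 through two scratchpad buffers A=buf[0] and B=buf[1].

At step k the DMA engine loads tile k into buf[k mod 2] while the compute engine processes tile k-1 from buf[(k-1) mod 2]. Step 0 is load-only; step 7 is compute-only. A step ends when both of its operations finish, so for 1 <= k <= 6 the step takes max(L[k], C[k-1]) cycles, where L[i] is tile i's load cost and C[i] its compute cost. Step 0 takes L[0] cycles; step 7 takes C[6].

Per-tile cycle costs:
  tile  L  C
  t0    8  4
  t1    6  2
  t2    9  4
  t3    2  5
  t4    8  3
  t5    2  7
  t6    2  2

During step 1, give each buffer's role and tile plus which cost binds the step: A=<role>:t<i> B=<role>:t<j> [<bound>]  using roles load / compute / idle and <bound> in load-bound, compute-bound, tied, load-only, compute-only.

k=0 load=t0/8c comp=- wait=8 total=8
k=1 load=t1/6c comp=t0/4c wait=6 total=14
k=2 load=t2/9c comp=t1/2c wait=9 total=23
k=3 load=t3/2c comp=t2/4c wait=4 total=27
k=4 load=t4/8c comp=t3/5c wait=8 total=35
k=5 load=t5/2c comp=t4/3c wait=3 total=38
k=6 load=t6/2c comp=t5/7c wait=7 total=45
k=7 load=- comp=t6/2c wait=2 total=47

step 1: A=compute:t0 B=load:t1 [load-bound]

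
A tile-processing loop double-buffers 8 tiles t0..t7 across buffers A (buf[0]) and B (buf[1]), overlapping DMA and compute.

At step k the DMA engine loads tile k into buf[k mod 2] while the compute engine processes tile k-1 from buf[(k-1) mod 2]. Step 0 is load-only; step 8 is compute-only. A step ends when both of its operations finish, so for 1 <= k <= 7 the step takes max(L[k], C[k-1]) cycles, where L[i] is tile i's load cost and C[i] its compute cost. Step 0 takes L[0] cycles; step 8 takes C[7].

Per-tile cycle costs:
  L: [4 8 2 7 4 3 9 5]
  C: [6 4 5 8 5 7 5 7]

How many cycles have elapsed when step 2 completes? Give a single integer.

k=0 load=t0/4c comp=- wait=4 total=4
k=1 load=t1/8c comp=t0/6c wait=8 total=12
k=2 load=t2/2c comp=t1/4c wait=4 total=16
k=3 load=t3/7c comp=t2/5c wait=7 total=23
k=4 load=t4/4c comp=t3/8c wait=8 total=31
k=5 load=t5/3c comp=t4/5c wait=5 total=36
k=6 load=t6/9c comp=t5/7c wait=9 total=45
k=7 load=t7/5c comp=t6/5c wait=5 total=50
k=8 load=- comp=t7/7c wait=7 total=57

end_cycle[2] = 16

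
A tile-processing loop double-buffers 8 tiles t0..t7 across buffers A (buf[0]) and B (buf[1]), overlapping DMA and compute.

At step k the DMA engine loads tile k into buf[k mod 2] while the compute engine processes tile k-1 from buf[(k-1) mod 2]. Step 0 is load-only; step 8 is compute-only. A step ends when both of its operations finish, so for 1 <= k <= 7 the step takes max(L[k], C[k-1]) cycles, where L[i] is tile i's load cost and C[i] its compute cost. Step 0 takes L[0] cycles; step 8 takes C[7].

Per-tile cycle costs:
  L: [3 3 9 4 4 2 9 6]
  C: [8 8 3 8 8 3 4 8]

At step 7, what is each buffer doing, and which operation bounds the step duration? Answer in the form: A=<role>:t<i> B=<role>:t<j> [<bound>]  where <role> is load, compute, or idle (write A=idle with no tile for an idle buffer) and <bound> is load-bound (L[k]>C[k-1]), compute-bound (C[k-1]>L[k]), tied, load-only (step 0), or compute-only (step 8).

step 7: A=compute:t6 B=load:t7 [load-bound]

step 0: L[0]=3 → dur=3, Σ=3 | A=load:t0 B=idle [load-only]
step 1: L[1]=3 C[0]=8 → dur=8, Σ=11 | A=compute:t0 B=load:t1 [compute-bound]
step 2: L[2]=9 C[1]=8 → dur=9, Σ=20 | A=load:t2 B=compute:t1 [load-bound]
step 3: L[3]=4 C[2]=3 → dur=4, Σ=24 | A=compute:t2 B=load:t3 [load-bound]
step 4: L[4]=4 C[3]=8 → dur=8, Σ=32 | A=load:t4 B=compute:t3 [compute-bound]
step 5: L[5]=2 C[4]=8 → dur=8, Σ=40 | A=compute:t4 B=load:t5 [compute-bound]
step 6: L[6]=9 C[5]=3 → dur=9, Σ=49 | A=load:t6 B=compute:t5 [load-bound]
step 7: L[7]=6 C[6]=4 → dur=6, Σ=55 | A=compute:t6 B=load:t7 [load-bound]
step 8: C[7]=8 → dur=8, Σ=63 | A=idle B=compute:t7 [compute-only]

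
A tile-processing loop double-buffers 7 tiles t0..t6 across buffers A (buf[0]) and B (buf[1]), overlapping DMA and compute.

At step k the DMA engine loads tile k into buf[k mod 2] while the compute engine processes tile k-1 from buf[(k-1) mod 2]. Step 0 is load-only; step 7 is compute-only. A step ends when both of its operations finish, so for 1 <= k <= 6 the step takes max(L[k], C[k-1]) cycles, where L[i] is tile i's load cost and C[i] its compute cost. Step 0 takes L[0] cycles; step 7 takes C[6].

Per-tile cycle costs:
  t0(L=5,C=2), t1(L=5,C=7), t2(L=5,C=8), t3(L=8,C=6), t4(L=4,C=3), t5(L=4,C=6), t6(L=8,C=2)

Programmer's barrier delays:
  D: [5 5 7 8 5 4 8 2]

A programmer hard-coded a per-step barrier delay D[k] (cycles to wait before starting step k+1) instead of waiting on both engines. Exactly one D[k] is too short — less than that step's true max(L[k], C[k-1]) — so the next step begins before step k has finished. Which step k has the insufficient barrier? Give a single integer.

hazard at step 4

step 0: need L[0]=5 = 5; D[0]=5 ok
step 1: need max(L[1]=5,C[0]=2) = 5; D[1]=5 ok
step 2: need max(L[2]=5,C[1]=7) = 7; D[2]=7 ok
step 3: need max(L[3]=8,C[2]=8) = 8; D[3]=8 ok
step 4: need max(L[4]=4,C[3]=6) = 6; D[4]=5 SHORT
step 5: need max(L[5]=4,C[4]=3) = 4; D[5]=4 ok
step 6: need max(L[6]=8,C[5]=6) = 8; D[6]=8 ok
step 7: need C[6]=2 = 2; D[7]=2 ok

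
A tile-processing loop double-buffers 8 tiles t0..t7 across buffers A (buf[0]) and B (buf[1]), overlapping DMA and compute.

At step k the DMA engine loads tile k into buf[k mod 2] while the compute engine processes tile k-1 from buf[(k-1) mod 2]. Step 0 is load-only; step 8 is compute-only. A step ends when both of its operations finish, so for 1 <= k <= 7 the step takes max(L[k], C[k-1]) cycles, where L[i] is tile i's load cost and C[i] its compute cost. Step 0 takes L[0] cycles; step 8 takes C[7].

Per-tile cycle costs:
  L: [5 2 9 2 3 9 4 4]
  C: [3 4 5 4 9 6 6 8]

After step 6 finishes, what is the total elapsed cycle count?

end_cycle[6] = 41

k=0 load=t0/5c comp=- wait=5 total=5
k=1 load=t1/2c comp=t0/3c wait=3 total=8
k=2 load=t2/9c comp=t1/4c wait=9 total=17
k=3 load=t3/2c comp=t2/5c wait=5 total=22
k=4 load=t4/3c comp=t3/4c wait=4 total=26
k=5 load=t5/9c comp=t4/9c wait=9 total=35
k=6 load=t6/4c comp=t5/6c wait=6 total=41
k=7 load=t7/4c comp=t6/6c wait=6 total=47
k=8 load=- comp=t7/8c wait=8 total=55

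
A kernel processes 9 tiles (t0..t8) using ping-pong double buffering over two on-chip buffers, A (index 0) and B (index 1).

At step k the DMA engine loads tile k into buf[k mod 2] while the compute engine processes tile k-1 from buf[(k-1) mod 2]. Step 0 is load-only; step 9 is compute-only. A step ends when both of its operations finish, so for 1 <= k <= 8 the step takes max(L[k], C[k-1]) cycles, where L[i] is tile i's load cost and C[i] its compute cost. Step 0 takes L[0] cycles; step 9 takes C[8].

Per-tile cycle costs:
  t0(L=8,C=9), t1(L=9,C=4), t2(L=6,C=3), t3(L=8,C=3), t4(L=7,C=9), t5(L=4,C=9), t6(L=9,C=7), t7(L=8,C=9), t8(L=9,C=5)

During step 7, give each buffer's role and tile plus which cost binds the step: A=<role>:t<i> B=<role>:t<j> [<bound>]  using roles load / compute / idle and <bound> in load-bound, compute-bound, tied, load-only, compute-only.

k=0 load=t0/8c comp=- wait=8 total=8
k=1 load=t1/9c comp=t0/9c wait=9 total=17
k=2 load=t2/6c comp=t1/4c wait=6 total=23
k=3 load=t3/8c comp=t2/3c wait=8 total=31
k=4 load=t4/7c comp=t3/3c wait=7 total=38
k=5 load=t5/4c comp=t4/9c wait=9 total=47
k=6 load=t6/9c comp=t5/9c wait=9 total=56
k=7 load=t7/8c comp=t6/7c wait=8 total=64
k=8 load=t8/9c comp=t7/9c wait=9 total=73
k=9 load=- comp=t8/5c wait=5 total=78

step 7: A=compute:t6 B=load:t7 [load-bound]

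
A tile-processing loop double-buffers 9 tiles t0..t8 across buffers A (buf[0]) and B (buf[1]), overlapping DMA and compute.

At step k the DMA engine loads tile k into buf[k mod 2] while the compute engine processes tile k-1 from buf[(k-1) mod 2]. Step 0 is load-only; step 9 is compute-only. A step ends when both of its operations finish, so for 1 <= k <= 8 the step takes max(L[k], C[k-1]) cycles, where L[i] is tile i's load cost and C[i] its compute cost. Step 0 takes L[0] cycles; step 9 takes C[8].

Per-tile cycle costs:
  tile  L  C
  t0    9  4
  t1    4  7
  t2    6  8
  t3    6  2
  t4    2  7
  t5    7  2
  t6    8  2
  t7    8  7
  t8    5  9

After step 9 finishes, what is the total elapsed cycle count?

end_cycle[9] = 69

  0. 9=9c; end=9; A:t0 B:-
  1. max(4,4)=4c; end=13; A:t0 B:t1
  2. max(6,7)=7c; end=20; A:t2 B:t1
  3. max(6,8)=8c; end=28; A:t2 B:t3
  4. max(2,2)=2c; end=30; A:t4 B:t3
  5. max(7,7)=7c; end=37; A:t4 B:t5
  6. max(8,2)=8c; end=45; A:t6 B:t5
  7. max(8,2)=8c; end=53; A:t6 B:t7
  8. max(5,7)=7c; end=60; A:t8 B:t7
  9. 9=9c; end=69; A:t8 B:t7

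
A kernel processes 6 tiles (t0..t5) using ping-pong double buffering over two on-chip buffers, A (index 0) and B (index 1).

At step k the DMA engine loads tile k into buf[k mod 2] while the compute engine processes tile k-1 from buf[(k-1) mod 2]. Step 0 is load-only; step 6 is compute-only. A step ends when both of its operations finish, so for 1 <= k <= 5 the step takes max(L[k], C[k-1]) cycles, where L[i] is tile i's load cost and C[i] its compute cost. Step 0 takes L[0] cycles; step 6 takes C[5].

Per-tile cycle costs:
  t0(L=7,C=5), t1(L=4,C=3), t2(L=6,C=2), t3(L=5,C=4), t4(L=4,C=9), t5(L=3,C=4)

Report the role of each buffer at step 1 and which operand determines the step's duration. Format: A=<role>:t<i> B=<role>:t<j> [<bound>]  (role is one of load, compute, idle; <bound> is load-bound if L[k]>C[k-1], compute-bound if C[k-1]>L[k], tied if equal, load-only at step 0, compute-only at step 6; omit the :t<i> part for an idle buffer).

step 1: A=compute:t0 B=load:t1 [compute-bound]

k=0 load=t0/7c comp=- wait=7 total=7
k=1 load=t1/4c comp=t0/5c wait=5 total=12
k=2 load=t2/6c comp=t1/3c wait=6 total=18
k=3 load=t3/5c comp=t2/2c wait=5 total=23
k=4 load=t4/4c comp=t3/4c wait=4 total=27
k=5 load=t5/3c comp=t4/9c wait=9 total=36
k=6 load=- comp=t5/4c wait=4 total=40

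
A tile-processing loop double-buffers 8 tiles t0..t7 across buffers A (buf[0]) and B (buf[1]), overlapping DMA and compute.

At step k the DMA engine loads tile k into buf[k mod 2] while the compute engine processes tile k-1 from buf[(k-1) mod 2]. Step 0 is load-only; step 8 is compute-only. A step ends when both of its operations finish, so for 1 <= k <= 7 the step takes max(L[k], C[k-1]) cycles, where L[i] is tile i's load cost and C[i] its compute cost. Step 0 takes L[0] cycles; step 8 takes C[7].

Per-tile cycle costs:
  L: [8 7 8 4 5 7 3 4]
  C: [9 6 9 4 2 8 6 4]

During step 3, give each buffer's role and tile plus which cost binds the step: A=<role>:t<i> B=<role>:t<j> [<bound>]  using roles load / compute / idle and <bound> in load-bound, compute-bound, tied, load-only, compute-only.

step 3: A=compute:t2 B=load:t3 [compute-bound]

  0. 8=8c; end=8; A:t0 B:-
  1. max(7,9)=9c; end=17; A:t0 B:t1
  2. max(8,6)=8c; end=25; A:t2 B:t1
  3. max(4,9)=9c; end=34; A:t2 B:t3
  4. max(5,4)=5c; end=39; A:t4 B:t3
  5. max(7,2)=7c; end=46; A:t4 B:t5
  6. max(3,8)=8c; end=54; A:t6 B:t5
  7. max(4,6)=6c; end=60; A:t6 B:t7
  8. 4=4c; end=64; A:t6 B:t7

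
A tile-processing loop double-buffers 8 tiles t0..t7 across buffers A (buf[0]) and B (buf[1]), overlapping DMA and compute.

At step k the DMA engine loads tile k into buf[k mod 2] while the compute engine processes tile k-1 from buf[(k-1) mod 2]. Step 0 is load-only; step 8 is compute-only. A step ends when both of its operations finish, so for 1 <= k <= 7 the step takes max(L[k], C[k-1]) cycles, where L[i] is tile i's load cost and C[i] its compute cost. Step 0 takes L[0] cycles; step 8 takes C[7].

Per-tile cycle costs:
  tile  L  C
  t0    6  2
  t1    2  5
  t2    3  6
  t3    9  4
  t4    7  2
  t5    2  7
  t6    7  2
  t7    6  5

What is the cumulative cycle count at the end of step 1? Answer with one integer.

step 0: L[0]=6 → dur=6, Σ=6 | A=load:t0 B=idle [load-only]
step 1: L[1]=2 C[0]=2 → dur=2, Σ=8 | A=compute:t0 B=load:t1 [tied]
step 2: L[2]=3 C[1]=5 → dur=5, Σ=13 | A=load:t2 B=compute:t1 [compute-bound]
step 3: L[3]=9 C[2]=6 → dur=9, Σ=22 | A=compute:t2 B=load:t3 [load-bound]
step 4: L[4]=7 C[3]=4 → dur=7, Σ=29 | A=load:t4 B=compute:t3 [load-bound]
step 5: L[5]=2 C[4]=2 → dur=2, Σ=31 | A=compute:t4 B=load:t5 [tied]
step 6: L[6]=7 C[5]=7 → dur=7, Σ=38 | A=load:t6 B=compute:t5 [tied]
step 7: L[7]=6 C[6]=2 → dur=6, Σ=44 | A=compute:t6 B=load:t7 [load-bound]
step 8: C[7]=5 → dur=5, Σ=49 | A=idle B=compute:t7 [compute-only]

end_cycle[1] = 8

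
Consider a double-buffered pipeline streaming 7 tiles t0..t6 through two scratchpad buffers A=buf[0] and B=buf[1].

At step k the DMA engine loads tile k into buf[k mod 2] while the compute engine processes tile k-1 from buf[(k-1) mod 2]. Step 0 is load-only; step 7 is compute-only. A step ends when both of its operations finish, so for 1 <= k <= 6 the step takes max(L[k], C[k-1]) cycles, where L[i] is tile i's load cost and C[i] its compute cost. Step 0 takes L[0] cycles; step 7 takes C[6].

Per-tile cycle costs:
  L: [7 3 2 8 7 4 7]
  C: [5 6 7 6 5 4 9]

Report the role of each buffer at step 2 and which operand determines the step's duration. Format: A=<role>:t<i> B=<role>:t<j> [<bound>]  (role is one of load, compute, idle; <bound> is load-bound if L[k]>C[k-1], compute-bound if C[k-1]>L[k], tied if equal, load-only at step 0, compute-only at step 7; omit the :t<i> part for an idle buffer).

step 2: A=load:t2 B=compute:t1 [compute-bound]

  0. 7=7c; end=7; A:t0 B:-
  1. max(3,5)=5c; end=12; A:t0 B:t1
  2. max(2,6)=6c; end=18; A:t2 B:t1
  3. max(8,7)=8c; end=26; A:t2 B:t3
  4. max(7,6)=7c; end=33; A:t4 B:t3
  5. max(4,5)=5c; end=38; A:t4 B:t5
  6. max(7,4)=7c; end=45; A:t6 B:t5
  7. 9=9c; end=54; A:t6 B:t5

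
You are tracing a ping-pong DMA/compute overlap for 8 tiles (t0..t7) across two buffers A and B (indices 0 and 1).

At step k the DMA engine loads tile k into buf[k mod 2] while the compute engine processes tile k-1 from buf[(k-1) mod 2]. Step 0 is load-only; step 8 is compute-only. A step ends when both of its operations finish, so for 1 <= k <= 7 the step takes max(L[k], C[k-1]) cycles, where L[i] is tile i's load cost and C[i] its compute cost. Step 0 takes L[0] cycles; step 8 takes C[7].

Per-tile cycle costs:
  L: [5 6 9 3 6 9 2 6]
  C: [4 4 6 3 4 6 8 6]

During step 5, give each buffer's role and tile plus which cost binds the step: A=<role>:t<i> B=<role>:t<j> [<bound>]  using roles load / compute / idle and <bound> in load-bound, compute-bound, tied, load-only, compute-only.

step 5: A=compute:t4 B=load:t5 [load-bound]

k=0 load=t0/5c comp=- wait=5 total=5
k=1 load=t1/6c comp=t0/4c wait=6 total=11
k=2 load=t2/9c comp=t1/4c wait=9 total=20
k=3 load=t3/3c comp=t2/6c wait=6 total=26
k=4 load=t4/6c comp=t3/3c wait=6 total=32
k=5 load=t5/9c comp=t4/4c wait=9 total=41
k=6 load=t6/2c comp=t5/6c wait=6 total=47
k=7 load=t7/6c comp=t6/8c wait=8 total=55
k=8 load=- comp=t7/6c wait=6 total=61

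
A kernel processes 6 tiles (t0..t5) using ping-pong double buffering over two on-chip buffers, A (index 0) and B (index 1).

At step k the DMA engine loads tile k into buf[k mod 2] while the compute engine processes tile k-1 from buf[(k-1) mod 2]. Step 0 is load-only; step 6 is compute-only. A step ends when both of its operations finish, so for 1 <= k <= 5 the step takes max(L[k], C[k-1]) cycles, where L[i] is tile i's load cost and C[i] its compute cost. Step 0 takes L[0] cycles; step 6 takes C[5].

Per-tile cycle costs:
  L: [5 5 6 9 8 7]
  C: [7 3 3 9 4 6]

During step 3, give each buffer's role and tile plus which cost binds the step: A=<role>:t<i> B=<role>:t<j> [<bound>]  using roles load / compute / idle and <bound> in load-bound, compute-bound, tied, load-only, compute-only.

step 3: A=compute:t2 B=load:t3 [load-bound]

[0] DMA t0→A (5c) ∥ CU idle ⇒ 5c, clock 5
[1] DMA t1→B (5c) ∥ CU A:t0 (7c) ⇒ 7c, clock 12
[2] DMA t2→A (6c) ∥ CU B:t1 (3c) ⇒ 6c, clock 18
[3] DMA t3→B (9c) ∥ CU A:t2 (3c) ⇒ 9c, clock 27
[4] DMA t4→A (8c) ∥ CU B:t3 (9c) ⇒ 9c, clock 36
[5] DMA t5→B (7c) ∥ CU A:t4 (4c) ⇒ 7c, clock 43
[6] DMA idle ∥ CU B:t5 (6c) ⇒ 6c, clock 49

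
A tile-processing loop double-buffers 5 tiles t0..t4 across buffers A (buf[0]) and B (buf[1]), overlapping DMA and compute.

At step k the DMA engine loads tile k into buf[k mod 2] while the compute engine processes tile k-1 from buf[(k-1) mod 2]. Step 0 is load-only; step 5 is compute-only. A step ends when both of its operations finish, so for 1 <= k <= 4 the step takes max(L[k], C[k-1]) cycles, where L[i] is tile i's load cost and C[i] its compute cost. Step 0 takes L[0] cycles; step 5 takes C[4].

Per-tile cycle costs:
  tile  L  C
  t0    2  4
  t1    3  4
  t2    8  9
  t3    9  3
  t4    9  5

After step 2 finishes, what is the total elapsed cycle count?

step 0: L[0]=2 → dur=2, Σ=2 | A=load:t0 B=idle [load-only]
step 1: L[1]=3 C[0]=4 → dur=4, Σ=6 | A=compute:t0 B=load:t1 [compute-bound]
step 2: L[2]=8 C[1]=4 → dur=8, Σ=14 | A=load:t2 B=compute:t1 [load-bound]
step 3: L[3]=9 C[2]=9 → dur=9, Σ=23 | A=compute:t2 B=load:t3 [tied]
step 4: L[4]=9 C[3]=3 → dur=9, Σ=32 | A=load:t4 B=compute:t3 [load-bound]
step 5: C[4]=5 → dur=5, Σ=37 | A=compute:t4 B=idle [compute-only]

end_cycle[2] = 14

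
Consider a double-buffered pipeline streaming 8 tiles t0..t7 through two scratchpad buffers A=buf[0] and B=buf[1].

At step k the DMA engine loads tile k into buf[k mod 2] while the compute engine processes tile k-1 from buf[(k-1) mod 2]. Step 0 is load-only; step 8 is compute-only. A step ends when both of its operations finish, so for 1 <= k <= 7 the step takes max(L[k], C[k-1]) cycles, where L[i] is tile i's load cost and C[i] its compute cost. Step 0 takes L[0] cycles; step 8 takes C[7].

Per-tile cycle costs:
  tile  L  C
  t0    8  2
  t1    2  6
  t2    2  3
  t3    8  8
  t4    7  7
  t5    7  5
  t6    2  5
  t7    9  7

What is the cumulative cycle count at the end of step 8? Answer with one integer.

k=0 load=t0/8c comp=- wait=8 total=8
k=1 load=t1/2c comp=t0/2c wait=2 total=10
k=2 load=t2/2c comp=t1/6c wait=6 total=16
k=3 load=t3/8c comp=t2/3c wait=8 total=24
k=4 load=t4/7c comp=t3/8c wait=8 total=32
k=5 load=t5/7c comp=t4/7c wait=7 total=39
k=6 load=t6/2c comp=t5/5c wait=5 total=44
k=7 load=t7/9c comp=t6/5c wait=9 total=53
k=8 load=- comp=t7/7c wait=7 total=60

end_cycle[8] = 60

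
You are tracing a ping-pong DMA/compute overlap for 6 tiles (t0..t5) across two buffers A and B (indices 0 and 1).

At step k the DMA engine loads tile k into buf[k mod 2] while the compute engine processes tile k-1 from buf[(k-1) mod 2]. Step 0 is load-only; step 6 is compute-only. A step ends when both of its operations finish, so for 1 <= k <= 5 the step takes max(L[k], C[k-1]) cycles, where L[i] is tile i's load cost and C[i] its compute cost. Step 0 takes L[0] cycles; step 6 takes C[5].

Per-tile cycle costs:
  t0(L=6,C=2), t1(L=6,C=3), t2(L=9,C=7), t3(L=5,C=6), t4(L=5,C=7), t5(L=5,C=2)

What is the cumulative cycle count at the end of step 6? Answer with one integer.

[0] DMA t0→A (6c) ∥ CU idle ⇒ 6c, clock 6
[1] DMA t1→B (6c) ∥ CU A:t0 (2c) ⇒ 6c, clock 12
[2] DMA t2→A (9c) ∥ CU B:t1 (3c) ⇒ 9c, clock 21
[3] DMA t3→B (5c) ∥ CU A:t2 (7c) ⇒ 7c, clock 28
[4] DMA t4→A (5c) ∥ CU B:t3 (6c) ⇒ 6c, clock 34
[5] DMA t5→B (5c) ∥ CU A:t4 (7c) ⇒ 7c, clock 41
[6] DMA idle ∥ CU B:t5 (2c) ⇒ 2c, clock 43

end_cycle[6] = 43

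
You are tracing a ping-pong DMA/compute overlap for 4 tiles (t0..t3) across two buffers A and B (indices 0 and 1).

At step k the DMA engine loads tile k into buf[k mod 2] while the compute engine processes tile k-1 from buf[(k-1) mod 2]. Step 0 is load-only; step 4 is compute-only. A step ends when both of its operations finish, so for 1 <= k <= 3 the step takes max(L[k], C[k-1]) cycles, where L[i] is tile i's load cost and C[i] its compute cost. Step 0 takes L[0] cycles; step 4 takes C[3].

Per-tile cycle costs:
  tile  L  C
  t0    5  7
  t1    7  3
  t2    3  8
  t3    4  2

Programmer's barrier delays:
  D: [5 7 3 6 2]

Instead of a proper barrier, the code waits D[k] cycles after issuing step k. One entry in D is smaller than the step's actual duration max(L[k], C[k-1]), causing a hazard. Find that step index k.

hazard at step 3

step 0: need L[0]=5 = 5; D[0]=5 ok
step 1: need max(L[1]=7,C[0]=7) = 7; D[1]=7 ok
step 2: need max(L[2]=3,C[1]=3) = 3; D[2]=3 ok
step 3: need max(L[3]=4,C[2]=8) = 8; D[3]=6 SHORT
step 4: need C[3]=2 = 2; D[4]=2 ok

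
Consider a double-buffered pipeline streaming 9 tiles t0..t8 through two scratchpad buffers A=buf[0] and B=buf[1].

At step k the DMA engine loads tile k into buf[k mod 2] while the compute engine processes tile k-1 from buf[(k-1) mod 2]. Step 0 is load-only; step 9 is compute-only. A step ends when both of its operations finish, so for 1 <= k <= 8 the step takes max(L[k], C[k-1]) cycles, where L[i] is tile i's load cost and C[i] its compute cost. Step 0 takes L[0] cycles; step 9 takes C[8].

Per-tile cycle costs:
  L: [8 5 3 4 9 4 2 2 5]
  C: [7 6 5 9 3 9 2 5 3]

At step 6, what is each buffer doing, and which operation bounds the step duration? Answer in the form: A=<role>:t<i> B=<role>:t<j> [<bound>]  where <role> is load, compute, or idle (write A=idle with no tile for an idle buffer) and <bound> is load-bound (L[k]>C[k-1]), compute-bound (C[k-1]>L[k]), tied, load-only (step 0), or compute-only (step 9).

k=0 load=t0/8c comp=- wait=8 total=8
k=1 load=t1/5c comp=t0/7c wait=7 total=15
k=2 load=t2/3c comp=t1/6c wait=6 total=21
k=3 load=t3/4c comp=t2/5c wait=5 total=26
k=4 load=t4/9c comp=t3/9c wait=9 total=35
k=5 load=t5/4c comp=t4/3c wait=4 total=39
k=6 load=t6/2c comp=t5/9c wait=9 total=48
k=7 load=t7/2c comp=t6/2c wait=2 total=50
k=8 load=t8/5c comp=t7/5c wait=5 total=55
k=9 load=- comp=t8/3c wait=3 total=58

step 6: A=load:t6 B=compute:t5 [compute-bound]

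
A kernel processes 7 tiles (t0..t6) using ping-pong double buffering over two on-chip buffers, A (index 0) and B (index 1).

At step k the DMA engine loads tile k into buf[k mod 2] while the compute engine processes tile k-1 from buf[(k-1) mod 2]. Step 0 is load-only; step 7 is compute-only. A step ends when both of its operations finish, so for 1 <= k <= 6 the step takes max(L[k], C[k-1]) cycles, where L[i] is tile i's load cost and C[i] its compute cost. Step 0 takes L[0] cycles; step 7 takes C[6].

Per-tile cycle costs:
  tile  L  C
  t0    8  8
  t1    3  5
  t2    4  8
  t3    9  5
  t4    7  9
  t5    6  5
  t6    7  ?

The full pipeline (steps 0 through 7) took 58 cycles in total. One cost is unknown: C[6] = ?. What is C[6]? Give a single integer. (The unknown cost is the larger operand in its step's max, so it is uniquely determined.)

C[6] = 5

step 0: dur = L[0]=8 = 8
step 1: dur = max(L[1]=3, C[0]=8) = 8
step 2: dur = max(L[2]=4, C[1]=5) = 5
step 3: dur = max(L[3]=9, C[2]=8) = 9
step 4: dur = max(L[4]=7, C[3]=5) = 7
step 5: dur = max(L[5]=6, C[4]=9) = 9
step 6: dur = max(L[6]=7, C[5]=5) = 7
step 7: dur = C[6]=? = C[6]  (unknown; binding)
sum of known step durations = 53
dur[7] = total - known = 58 - 53 = 5
C[6] is the binding max in step 7, so C[6] = dur[7] = 5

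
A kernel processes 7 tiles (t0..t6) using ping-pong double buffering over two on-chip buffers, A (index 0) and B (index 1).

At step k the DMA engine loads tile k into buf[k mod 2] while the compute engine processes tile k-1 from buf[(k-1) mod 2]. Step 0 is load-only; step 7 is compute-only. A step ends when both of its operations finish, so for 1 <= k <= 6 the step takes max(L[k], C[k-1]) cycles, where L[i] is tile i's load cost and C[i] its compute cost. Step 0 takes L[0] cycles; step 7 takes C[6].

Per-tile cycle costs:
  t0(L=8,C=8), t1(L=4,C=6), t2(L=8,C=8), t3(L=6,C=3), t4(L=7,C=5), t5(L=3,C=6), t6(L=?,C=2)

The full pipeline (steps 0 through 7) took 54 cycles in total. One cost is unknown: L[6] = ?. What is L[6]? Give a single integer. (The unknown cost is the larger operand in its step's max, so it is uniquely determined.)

step 0: dur = L[0]=8 = 8
step 1: dur = max(L[1]=4, C[0]=8) = 8
step 2: dur = max(L[2]=8, C[1]=6) = 8
step 3: dur = max(L[3]=6, C[2]=8) = 8
step 4: dur = max(L[4]=7, C[3]=3) = 7
step 5: dur = max(L[5]=3, C[4]=5) = 5
step 6: dur = max(L[6]=?, C[5]=6) = L[6]  (unknown; binding)
step 7: dur = C[6]=2 = 2
sum of known step durations = 46
dur[6] = total - known = 54 - 46 = 8
L[6] is the binding max in step 6, so L[6] = dur[6] = 8

L[6] = 8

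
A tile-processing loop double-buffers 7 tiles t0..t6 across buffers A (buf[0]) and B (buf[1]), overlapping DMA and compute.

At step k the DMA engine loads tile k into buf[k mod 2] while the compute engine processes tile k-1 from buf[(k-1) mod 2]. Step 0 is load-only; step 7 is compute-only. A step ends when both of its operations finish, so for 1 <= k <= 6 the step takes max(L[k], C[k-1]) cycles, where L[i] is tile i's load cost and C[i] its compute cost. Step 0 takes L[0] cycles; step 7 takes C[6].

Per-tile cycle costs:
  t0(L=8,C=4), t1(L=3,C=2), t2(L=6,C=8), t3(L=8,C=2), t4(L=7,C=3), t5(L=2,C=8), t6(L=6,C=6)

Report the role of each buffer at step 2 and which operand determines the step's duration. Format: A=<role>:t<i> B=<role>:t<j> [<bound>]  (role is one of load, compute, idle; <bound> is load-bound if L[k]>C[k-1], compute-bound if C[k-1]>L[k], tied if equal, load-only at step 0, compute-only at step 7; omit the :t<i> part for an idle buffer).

step 0: L[0]=8 → dur=8, Σ=8 | A=load:t0 B=idle [load-only]
step 1: L[1]=3 C[0]=4 → dur=4, Σ=12 | A=compute:t0 B=load:t1 [compute-bound]
step 2: L[2]=6 C[1]=2 → dur=6, Σ=18 | A=load:t2 B=compute:t1 [load-bound]
step 3: L[3]=8 C[2]=8 → dur=8, Σ=26 | A=compute:t2 B=load:t3 [tied]
step 4: L[4]=7 C[3]=2 → dur=7, Σ=33 | A=load:t4 B=compute:t3 [load-bound]
step 5: L[5]=2 C[4]=3 → dur=3, Σ=36 | A=compute:t4 B=load:t5 [compute-bound]
step 6: L[6]=6 C[5]=8 → dur=8, Σ=44 | A=load:t6 B=compute:t5 [compute-bound]
step 7: C[6]=6 → dur=6, Σ=50 | A=compute:t6 B=idle [compute-only]

step 2: A=load:t2 B=compute:t1 [load-bound]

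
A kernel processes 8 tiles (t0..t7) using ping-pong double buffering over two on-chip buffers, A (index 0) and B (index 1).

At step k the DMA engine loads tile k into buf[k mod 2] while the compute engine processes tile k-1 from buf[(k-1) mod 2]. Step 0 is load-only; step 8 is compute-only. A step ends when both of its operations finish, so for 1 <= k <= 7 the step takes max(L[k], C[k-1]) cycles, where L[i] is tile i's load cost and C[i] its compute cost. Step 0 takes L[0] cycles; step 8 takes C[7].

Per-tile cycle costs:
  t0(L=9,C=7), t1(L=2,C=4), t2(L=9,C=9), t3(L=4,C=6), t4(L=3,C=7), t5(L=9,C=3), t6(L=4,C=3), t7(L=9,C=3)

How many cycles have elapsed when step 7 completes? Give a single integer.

end_cycle[7] = 62

k=0 load=t0/9c comp=- wait=9 total=9
k=1 load=t1/2c comp=t0/7c wait=7 total=16
k=2 load=t2/9c comp=t1/4c wait=9 total=25
k=3 load=t3/4c comp=t2/9c wait=9 total=34
k=4 load=t4/3c comp=t3/6c wait=6 total=40
k=5 load=t5/9c comp=t4/7c wait=9 total=49
k=6 load=t6/4c comp=t5/3c wait=4 total=53
k=7 load=t7/9c comp=t6/3c wait=9 total=62
k=8 load=- comp=t7/3c wait=3 total=65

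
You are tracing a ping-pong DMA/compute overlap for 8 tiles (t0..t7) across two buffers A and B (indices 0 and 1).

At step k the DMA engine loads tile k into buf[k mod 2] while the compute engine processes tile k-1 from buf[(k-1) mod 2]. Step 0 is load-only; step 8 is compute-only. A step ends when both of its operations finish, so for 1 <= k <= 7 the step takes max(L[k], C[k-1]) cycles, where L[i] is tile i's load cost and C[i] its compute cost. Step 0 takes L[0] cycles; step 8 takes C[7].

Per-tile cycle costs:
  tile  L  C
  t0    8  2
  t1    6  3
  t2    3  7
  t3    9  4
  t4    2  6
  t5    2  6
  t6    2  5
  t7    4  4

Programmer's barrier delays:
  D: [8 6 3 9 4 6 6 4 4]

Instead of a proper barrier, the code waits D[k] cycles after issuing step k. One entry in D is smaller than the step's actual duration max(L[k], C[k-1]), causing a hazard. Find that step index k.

k=0 barrier L[0]=8→8c, D[0]=8 ok
k=1 barrier max(L[1]=6,C[0]=2)→6c, D[1]=6 ok
k=2 barrier max(L[2]=3,C[1]=3)→3c, D[2]=3 ok
k=3 barrier max(L[3]=9,C[2]=7)→9c, D[3]=9 ok
k=4 barrier max(L[4]=2,C[3]=4)→4c, D[4]=4 ok
k=5 barrier max(L[5]=2,C[4]=6)→6c, D[5]=6 ok
k=6 barrier max(L[6]=2,C[5]=6)→6c, D[6]=6 ok
k=7 barrier max(L[7]=4,C[6]=5)→5c, D[7]=4 SHORT
k=8 barrier C[7]=4→4c, D[8]=4 ok

hazard at step 7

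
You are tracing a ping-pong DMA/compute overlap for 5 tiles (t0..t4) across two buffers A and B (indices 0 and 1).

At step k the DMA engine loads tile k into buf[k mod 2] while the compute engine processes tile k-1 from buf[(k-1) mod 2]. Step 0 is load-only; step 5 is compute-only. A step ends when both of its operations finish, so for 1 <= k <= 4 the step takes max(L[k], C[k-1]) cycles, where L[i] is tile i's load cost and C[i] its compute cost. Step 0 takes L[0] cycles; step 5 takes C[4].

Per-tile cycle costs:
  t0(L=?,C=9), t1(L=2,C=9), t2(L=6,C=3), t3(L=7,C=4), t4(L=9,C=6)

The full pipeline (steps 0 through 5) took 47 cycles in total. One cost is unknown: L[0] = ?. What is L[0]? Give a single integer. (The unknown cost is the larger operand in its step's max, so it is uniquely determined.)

step 0 → dur = L[0]=? = L[0]  (unknown; binding)
step 1 → dur = max(L[1]=2, C[0]=9) = 9
step 2 → dur = max(L[2]=6, C[1]=9) = 9
step 3 → dur = max(L[3]=7, C[2]=3) = 7
step 4 → dur = max(L[4]=9, C[3]=4) = 9
step 5 → dur = C[4]=6 = 6
sum of known step durations = 40
dur[0] = total - known = 47 - 40 = 7
L[0] is the binding max in step 0, so L[0] = dur[0] = 7

L[0] = 7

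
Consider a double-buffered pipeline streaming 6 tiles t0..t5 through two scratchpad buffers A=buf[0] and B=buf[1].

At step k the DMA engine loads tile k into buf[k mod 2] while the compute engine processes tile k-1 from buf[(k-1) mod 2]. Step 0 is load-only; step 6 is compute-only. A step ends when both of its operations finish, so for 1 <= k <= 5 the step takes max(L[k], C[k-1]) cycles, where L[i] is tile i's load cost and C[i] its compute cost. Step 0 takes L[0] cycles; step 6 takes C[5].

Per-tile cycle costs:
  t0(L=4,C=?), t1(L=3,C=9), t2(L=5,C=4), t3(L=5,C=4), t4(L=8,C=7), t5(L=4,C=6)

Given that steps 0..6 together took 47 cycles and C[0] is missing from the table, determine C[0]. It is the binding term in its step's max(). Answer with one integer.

step 0 = dur = L[0]=4 = 4
step 1 = dur = max(L[1]=3, C[0]=?) = C[0]  (unknown; binding)
step 2 = dur = max(L[2]=5, C[1]=9) = 9
step 3 = dur = max(L[3]=5, C[2]=4) = 5
step 4 = dur = max(L[4]=8, C[3]=4) = 8
step 5 = dur = max(L[5]=4, C[4]=7) = 7
step 6 = dur = C[5]=6 = 6
sum of known step durations = 39
dur[1] = total - known = 47 - 39 = 8
C[0] is the binding max in step 1, so C[0] = dur[1] = 8

C[0] = 8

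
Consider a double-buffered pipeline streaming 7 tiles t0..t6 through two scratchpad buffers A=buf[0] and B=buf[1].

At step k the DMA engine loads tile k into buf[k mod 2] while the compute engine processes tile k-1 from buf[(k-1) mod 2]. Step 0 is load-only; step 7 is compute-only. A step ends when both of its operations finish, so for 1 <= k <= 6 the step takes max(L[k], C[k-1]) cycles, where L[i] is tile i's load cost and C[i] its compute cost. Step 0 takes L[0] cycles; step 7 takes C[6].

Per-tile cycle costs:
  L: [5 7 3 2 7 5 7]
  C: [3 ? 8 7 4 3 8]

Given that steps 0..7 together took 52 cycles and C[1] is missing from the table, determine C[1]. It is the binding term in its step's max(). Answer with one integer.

C[1] = 5

step 0 | dur = L[0]=5 = 5
step 1 | dur = max(L[1]=7, C[0]=3) = 7
step 2 | dur = max(L[2]=3, C[1]=?) = C[1]  (unknown; binding)
step 3 | dur = max(L[3]=2, C[2]=8) = 8
step 4 | dur = max(L[4]=7, C[3]=7) = 7
step 5 | dur = max(L[5]=5, C[4]=4) = 5
step 6 | dur = max(L[6]=7, C[5]=3) = 7
step 7 | dur = C[6]=8 = 8
sum of known step durations = 47
dur[2] = total - known = 52 - 47 = 5
C[1] is the binding max in step 2, so C[1] = dur[2] = 5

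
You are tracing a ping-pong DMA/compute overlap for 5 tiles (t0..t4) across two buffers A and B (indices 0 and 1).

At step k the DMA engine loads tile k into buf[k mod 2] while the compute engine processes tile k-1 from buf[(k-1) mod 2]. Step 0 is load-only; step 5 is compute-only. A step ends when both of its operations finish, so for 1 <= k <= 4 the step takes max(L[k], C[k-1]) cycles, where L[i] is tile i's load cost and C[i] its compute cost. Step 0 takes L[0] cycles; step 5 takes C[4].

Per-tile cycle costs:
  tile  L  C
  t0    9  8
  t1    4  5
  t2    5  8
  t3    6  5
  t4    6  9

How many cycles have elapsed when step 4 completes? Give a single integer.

step 0: L[0]=9 → dur=9, Σ=9 | A=load:t0 B=idle [load-only]
step 1: L[1]=4 C[0]=8 → dur=8, Σ=17 | A=compute:t0 B=load:t1 [compute-bound]
step 2: L[2]=5 C[1]=5 → dur=5, Σ=22 | A=load:t2 B=compute:t1 [tied]
step 3: L[3]=6 C[2]=8 → dur=8, Σ=30 | A=compute:t2 B=load:t3 [compute-bound]
step 4: L[4]=6 C[3]=5 → dur=6, Σ=36 | A=load:t4 B=compute:t3 [load-bound]
step 5: C[4]=9 → dur=9, Σ=45 | A=compute:t4 B=idle [compute-only]

end_cycle[4] = 36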